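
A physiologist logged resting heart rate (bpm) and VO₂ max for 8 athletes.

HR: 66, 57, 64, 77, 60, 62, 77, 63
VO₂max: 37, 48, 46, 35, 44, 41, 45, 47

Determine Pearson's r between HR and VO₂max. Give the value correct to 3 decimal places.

n = 8, Σx = 526, Σy = 343, Σx² = 34972, Σy² = 14865, Σxy = 22425
nΣxy − ΣxΣy = 179400 − 180418 = -1018
nΣx² − (Σx)² = 279776 − 276676 = 3100; nΣy² − (Σy)² = 118920 − 117649 = 1271
r = -1018 / √(3100 × 1271) = -1018 / 1984.9685 ≈ -0.513

-0.513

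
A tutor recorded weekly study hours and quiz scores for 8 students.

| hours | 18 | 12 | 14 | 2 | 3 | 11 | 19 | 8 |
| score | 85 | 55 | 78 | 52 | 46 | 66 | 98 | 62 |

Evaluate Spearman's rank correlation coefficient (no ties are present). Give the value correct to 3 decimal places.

0.905

Rank hours: 7, 5, 6, 1, 2, 4, 8, 3
Rank score: 7, 3, 6, 2, 1, 5, 8, 4
d = rank(hours) − rank(score): 0, 2, 0, -1, 1, -1, 0, -1; Σd² = 8
ρ = 1 − 6Σd² / [n(n²−1)] = 1 − 6×8 / (8×63) = 1 − 48/504 ≈ 0.905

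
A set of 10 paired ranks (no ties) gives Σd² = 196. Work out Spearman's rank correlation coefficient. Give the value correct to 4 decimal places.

ρ = 1 − 6Σd² / [n(n²−1)] = 1 − 6×196 / (10×99)
  = 1 − 1176/990 = 1 − 1.18788 ≈ -0.1879

-0.1879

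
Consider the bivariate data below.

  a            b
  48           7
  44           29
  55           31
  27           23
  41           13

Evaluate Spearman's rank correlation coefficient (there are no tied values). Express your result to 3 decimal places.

0.300

Rank a: 4, 3, 5, 1, 2
Rank b: 1, 4, 5, 3, 2
d = rank(a) − rank(b): 3, -1, 0, -2, 0; Σd² = 14
ρ = 1 − 6Σd² / [n(n²−1)] = 1 − 6×14 / (5×24) = 1 − 84/120 ≈ 0.300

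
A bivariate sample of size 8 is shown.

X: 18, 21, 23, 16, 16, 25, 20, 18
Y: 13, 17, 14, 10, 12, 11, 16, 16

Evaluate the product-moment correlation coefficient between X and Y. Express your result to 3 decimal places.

n = 8, ΣX = 157, ΣY = 109, ΣX² = 3155, ΣY² = 1531, ΣXY = 2148
nΣXY − ΣXΣY = 17184 − 17113 = 71
nΣX² − (ΣX)² = 25240 − 24649 = 591; nΣY² − (ΣY)² = 12248 − 11881 = 367
r = 71 / √(591 × 367) = 71 / 465.7220 ≈ 0.152

0.152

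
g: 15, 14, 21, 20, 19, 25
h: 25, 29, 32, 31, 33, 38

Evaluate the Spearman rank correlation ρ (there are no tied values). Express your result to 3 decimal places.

Rank g: 2, 1, 5, 4, 3, 6
Rank h: 1, 2, 4, 3, 5, 6
d = rank(g) − rank(h): 1, -1, 1, 1, -2, 0; Σd² = 8
ρ = 1 − 6Σd² / [n(n²−1)] = 1 − 6×8 / (6×35) = 1 − 48/210 ≈ 0.771

0.771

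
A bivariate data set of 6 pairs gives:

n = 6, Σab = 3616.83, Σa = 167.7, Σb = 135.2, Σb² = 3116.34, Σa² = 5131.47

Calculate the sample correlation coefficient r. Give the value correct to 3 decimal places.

r = (nΣab − ΣaΣb) / √[(nΣa² − (Σa)²)(nΣb² − (Σb)²)]
Numerator: 6×3616.83 − 167.7×135.2 = -972.06
Denominator: √[(30788.82 − 28123.29)(18698.04 − 18279.04)] = √[2665.53 × 419] = 1056.8146
r = -972.06 / 1056.8146 ≈ -0.920

-0.920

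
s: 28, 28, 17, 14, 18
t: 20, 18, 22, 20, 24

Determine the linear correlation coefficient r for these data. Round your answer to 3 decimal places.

-0.568

n = 5, Σs = 105, Σt = 104, Σs² = 2377, Σt² = 2184, Σst = 2150
nΣst − ΣsΣt = 10750 − 10920 = -170
nΣs² − (Σs)² = 11885 − 11025 = 860; nΣt² − (Σt)² = 10920 − 10816 = 104
r = -170 / √(860 × 104) = -170 / 299.0652 ≈ -0.568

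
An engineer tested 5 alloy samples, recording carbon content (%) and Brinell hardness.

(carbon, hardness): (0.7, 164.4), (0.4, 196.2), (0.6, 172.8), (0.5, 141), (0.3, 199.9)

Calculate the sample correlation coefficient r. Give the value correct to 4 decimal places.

n = 5, Σx = 2.5, Σy = 874.3, Σx² = 1.35, Σy² = 155222.65, Σxy = 427.71
nΣxy − ΣxΣy = 2138.55 − 2185.75 = -47.2
nΣx² − (Σx)² = 6.75 − 6.25 = 0.5; nΣy² − (Σy)² = 776113.25 − 764400.49 = 11712.76
r = -47.2 / √(0.5 × 11712.76) = -47.2 / 76.5270 ≈ -0.6168

-0.6168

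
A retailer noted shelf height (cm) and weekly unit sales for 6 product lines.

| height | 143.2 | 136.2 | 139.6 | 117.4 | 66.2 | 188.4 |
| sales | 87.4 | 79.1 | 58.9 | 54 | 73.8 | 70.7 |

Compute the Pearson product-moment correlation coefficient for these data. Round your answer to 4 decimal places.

n = 6, Σx = 791, Σy = 423.9, Σx² = 112204.6, Σy² = 30725.71, Σxy = 56056.58
nΣxy − ΣxΣy = 336339.48 − 335304.9 = 1034.58
nΣx² − (Σx)² = 673227.6 − 625681 = 47546.6; nΣy² − (Σy)² = 184354.26 − 179691.21 = 4663.05
r = 1034.58 / √(47546.6 × 4663.05) = 1034.58 / 14890.0025 ≈ 0.0695

0.0695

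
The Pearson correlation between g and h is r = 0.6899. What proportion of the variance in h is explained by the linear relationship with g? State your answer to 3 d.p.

r² = (0.6899)² = 0.476

0.476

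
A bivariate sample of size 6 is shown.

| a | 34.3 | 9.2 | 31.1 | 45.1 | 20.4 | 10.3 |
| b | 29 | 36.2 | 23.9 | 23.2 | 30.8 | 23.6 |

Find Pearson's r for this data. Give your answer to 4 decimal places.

-0.5130

n = 6, Σa = 150.4, Σb = 166.7, Σa² = 4784.6, Σb² = 4766.49, Σab = 3988.75
nΣab − ΣaΣb = 23932.5 − 25071.68 = -1139.18
nΣa² − (Σa)² = 28707.6 − 22620.16 = 6087.44; nΣb² − (Σb)² = 28598.94 − 27788.89 = 810.05
r = -1139.18 / √(6087.44 × 810.05) = -1139.18 / 2220.6150 ≈ -0.5130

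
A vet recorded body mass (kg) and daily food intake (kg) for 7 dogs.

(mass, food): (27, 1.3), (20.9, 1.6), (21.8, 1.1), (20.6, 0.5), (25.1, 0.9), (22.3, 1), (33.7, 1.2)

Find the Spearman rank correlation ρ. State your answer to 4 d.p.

Rank mass: 6, 2, 3, 1, 5, 4, 7
Rank food: 6, 7, 4, 1, 2, 3, 5
d = rank(mass) − rank(food): 0, -5, -1, 0, 3, 1, 2; Σd² = 40
ρ = 1 − 6Σd² / [n(n²−1)] = 1 − 6×40 / (7×48) = 1 − 240/336 ≈ 0.2857

0.2857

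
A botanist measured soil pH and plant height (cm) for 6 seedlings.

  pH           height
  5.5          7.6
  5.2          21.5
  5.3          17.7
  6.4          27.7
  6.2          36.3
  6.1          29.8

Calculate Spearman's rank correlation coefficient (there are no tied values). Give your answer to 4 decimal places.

0.6000

Rank pH: 3, 1, 2, 6, 5, 4
Rank height: 1, 3, 2, 4, 6, 5
d = rank(pH) − rank(height): 2, -2, 0, 2, -1, -1; Σd² = 14
ρ = 1 − 6Σd² / [n(n²−1)] = 1 − 6×14 / (6×35) = 1 − 84/210 ≈ 0.6000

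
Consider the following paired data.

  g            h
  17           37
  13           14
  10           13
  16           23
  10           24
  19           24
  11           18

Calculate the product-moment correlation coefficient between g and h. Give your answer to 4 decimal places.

n = 7, Σg = 96, Σh = 153, Σg² = 1396, Σh² = 3739, Σgh = 2203
nΣgh − ΣgΣh = 15421 − 14688 = 733
nΣg² − (Σg)² = 9772 − 9216 = 556; nΣh² − (Σh)² = 26173 − 23409 = 2764
r = 733 / √(556 × 2764) = 733 / 1239.6709 ≈ 0.5913

0.5913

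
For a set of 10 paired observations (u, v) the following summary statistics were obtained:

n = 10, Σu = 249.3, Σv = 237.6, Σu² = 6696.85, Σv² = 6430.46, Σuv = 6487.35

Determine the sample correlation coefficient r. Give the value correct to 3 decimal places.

0.917

r = (nΣuv − ΣuΣv) / √[(nΣu² − (Σu)²)(nΣv² − (Σv)²)]
Numerator: 10×6487.35 − 249.3×237.6 = 5639.82
Denominator: √[(66968.5 − 62150.49)(64304.6 − 56453.76)] = √[4818.01 × 7850.84] = 6150.2379
r = 5639.82 / 6150.2379 ≈ 0.917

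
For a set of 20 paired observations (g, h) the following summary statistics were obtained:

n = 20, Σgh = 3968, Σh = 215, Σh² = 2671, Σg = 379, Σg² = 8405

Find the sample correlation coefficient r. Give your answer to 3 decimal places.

r = (nΣgh − ΣgΣh) / √[(nΣg² − (Σg)²)(nΣh² − (Σh)²)]
Numerator: 20×3968 − 379×215 = -2125
Denominator: √[(168100 − 143641)(53420 − 46225)] = √[24459 × 7195] = 13265.8398
r = -2125 / 13265.8398 ≈ -0.160

-0.160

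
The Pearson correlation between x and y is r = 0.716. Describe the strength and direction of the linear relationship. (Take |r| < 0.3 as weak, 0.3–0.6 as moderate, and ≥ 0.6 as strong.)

strong positive

r = 0.716 > 0 so the relationship is positive.
|r| = 0.716, which falls in the strong range.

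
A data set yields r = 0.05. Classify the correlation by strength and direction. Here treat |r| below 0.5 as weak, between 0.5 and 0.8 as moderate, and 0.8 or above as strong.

r = 0.05 > 0 so the relationship is positive.
|r| = 0.05, which falls in the weak range.

weak positive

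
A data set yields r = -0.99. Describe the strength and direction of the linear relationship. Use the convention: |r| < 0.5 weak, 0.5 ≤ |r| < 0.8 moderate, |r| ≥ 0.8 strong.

strong negative

r = -0.99 < 0 so the relationship is negative.
|r| = 0.99, which falls in the strong range.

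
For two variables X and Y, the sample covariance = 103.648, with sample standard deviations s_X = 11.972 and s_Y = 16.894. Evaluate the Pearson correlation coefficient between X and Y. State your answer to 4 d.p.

0.5125

r = Cov(X,Y) / (s_X · s_Y) = 103.648 / (11.972 × 16.894)
  = 103.648 / 202.2550 ≈ 0.5125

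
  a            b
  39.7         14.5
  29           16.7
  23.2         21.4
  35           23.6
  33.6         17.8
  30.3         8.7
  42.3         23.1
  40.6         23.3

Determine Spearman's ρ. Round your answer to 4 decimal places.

Rank a: 6, 2, 1, 5, 4, 3, 8, 7
Rank b: 2, 3, 5, 8, 4, 1, 6, 7
d = rank(a) − rank(b): 4, -1, -4, -3, 0, 2, 2, 0; Σd² = 50
ρ = 1 − 6Σd² / [n(n²−1)] = 1 − 6×50 / (8×63) = 1 − 300/504 ≈ 0.4048

0.4048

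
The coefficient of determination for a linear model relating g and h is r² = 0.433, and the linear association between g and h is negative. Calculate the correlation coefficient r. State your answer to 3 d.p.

|r| = √0.433 = 0.658
The association is negative, so r = −0.658.

-0.658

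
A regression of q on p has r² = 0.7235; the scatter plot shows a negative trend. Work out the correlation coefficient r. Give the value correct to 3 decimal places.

-0.851

|r| = √0.7235 = 0.851
The association is negative, so r = −0.851.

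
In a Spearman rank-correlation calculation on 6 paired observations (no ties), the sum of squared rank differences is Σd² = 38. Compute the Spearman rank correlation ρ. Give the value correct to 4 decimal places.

-0.0857

ρ = 1 − 6Σd² / [n(n²−1)] = 1 − 6×38 / (6×35)
  = 1 − 228/210 = 1 − 1.08571 ≈ -0.0857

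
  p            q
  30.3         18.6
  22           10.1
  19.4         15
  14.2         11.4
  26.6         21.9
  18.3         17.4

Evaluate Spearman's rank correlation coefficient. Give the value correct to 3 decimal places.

0.543

Rank p: 6, 4, 3, 1, 5, 2
Rank q: 5, 1, 3, 2, 6, 4
d = rank(p) − rank(q): 1, 3, 0, -1, -1, -2; Σd² = 16
ρ = 1 − 6Σd² / [n(n²−1)] = 1 − 6×16 / (6×35) = 1 − 96/210 ≈ 0.543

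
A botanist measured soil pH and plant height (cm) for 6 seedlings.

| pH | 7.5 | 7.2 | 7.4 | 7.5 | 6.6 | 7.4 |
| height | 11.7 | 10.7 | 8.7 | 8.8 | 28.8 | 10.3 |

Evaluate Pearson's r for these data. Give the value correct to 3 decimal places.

-0.944

n = 6, Σx = 43.6, Σy = 79, Σx² = 317.42, Σy² = 1340.04, Σxy = 561.47
nΣxy − ΣxΣy = 3368.82 − 3444.4 = -75.58
nΣx² − (Σx)² = 1904.52 − 1900.96 = 3.56; nΣy² − (Σy)² = 8040.24 − 6241 = 1799.24
r = -75.58 / √(3.56 × 1799.24) = -75.58 / 80.0331 ≈ -0.944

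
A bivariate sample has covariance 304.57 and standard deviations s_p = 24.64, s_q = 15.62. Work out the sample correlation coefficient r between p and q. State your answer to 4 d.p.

r = Cov(p,q) / (s_p · s_q) = 304.57 / (24.64 × 15.62)
  = 304.57 / 384.8768 ≈ 0.7913

0.7913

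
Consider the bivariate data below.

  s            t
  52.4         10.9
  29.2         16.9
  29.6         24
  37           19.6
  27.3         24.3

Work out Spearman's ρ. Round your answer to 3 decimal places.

-0.700

Rank s: 5, 2, 3, 4, 1
Rank t: 1, 2, 4, 3, 5
d = rank(s) − rank(t): 4, 0, -1, 1, -4; Σd² = 34
ρ = 1 − 6Σd² / [n(n²−1)] = 1 − 6×34 / (5×24) = 1 − 204/120 ≈ -0.700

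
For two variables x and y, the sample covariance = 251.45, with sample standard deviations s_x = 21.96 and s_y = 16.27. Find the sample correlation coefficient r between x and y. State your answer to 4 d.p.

0.7038

r = Cov(x,y) / (s_x · s_y) = 251.45 / (21.96 × 16.27)
  = 251.45 / 357.2892 ≈ 0.7038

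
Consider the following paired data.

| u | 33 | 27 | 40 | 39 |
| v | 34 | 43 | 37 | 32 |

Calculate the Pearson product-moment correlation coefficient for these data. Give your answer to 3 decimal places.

-0.722

n = 4, Σu = 139, Σv = 146, Σu² = 4939, Σv² = 5398, Σuv = 5011
nΣuv − ΣuΣv = 20044 − 20294 = -250
nΣu² − (Σu)² = 19756 − 19321 = 435; nΣv² − (Σv)² = 21592 − 21316 = 276
r = -250 / √(435 × 276) = -250 / 346.4968 ≈ -0.722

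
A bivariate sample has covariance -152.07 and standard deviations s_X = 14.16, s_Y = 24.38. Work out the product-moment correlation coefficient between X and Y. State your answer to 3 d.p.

r = Cov(X,Y) / (s_X · s_Y) = -152.07 / (14.16 × 24.38)
  = -152.07 / 345.2208 ≈ -0.441

-0.441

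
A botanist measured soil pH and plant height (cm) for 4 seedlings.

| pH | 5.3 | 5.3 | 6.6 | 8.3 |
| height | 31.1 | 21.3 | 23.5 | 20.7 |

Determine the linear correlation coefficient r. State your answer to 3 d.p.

n = 4, Σx = 25.5, Σy = 96.6, Σx² = 168.63, Σy² = 2401.64, Σxy = 604.63
nΣxy − ΣxΣy = 2418.52 − 2463.3 = -44.78
nΣx² − (Σx)² = 674.52 − 650.25 = 24.27; nΣy² − (Σy)² = 9606.56 − 9331.56 = 275
r = -44.78 / √(24.27 × 275) = -44.78 / 81.6961 ≈ -0.548

-0.548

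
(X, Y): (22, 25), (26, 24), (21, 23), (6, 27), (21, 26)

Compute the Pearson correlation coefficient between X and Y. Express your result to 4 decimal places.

-0.7223

n = 5, ΣX = 96, ΣY = 125, ΣX² = 2078, ΣY² = 3135, ΣXY = 2365
nΣXY − ΣXΣY = 11825 − 12000 = -175
nΣX² − (ΣX)² = 10390 − 9216 = 1174; nΣY² − (ΣY)² = 15675 − 15625 = 50
r = -175 / √(1174 × 50) = -175 / 242.2808 ≈ -0.7223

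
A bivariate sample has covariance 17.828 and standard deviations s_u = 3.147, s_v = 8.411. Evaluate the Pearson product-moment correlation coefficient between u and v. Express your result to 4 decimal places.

r = Cov(u,v) / (s_u · s_v) = 17.828 / (3.147 × 8.411)
  = 17.828 / 26.4694 ≈ 0.6735

0.6735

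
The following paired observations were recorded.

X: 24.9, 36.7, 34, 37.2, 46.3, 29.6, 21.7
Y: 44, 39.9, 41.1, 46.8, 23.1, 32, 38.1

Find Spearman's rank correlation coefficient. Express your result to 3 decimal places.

Rank X: 2, 5, 4, 6, 7, 3, 1
Rank Y: 6, 4, 5, 7, 1, 2, 3
d = rank(X) − rank(Y): -4, 1, -1, -1, 6, 1, -2; Σd² = 60
ρ = 1 − 6Σd² / [n(n²−1)] = 1 − 6×60 / (7×48) = 1 − 360/336 ≈ -0.071

-0.071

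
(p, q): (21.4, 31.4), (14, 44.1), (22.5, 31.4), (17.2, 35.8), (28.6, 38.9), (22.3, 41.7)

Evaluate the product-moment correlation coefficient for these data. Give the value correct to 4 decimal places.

n = 6, Σp = 126, Σq = 223.3, Σp² = 2771.3, Σq² = 8450.47, Σpq = 4654.07
nΣpq − ΣpΣq = 27924.42 − 28135.8 = -211.38
nΣp² − (Σp)² = 16627.8 − 15876 = 751.8; nΣq² − (Σq)² = 50702.82 − 49862.89 = 839.93
r = -211.38 / √(751.8 × 839.93) = -211.38 / 794.6442 ≈ -0.2660

-0.2660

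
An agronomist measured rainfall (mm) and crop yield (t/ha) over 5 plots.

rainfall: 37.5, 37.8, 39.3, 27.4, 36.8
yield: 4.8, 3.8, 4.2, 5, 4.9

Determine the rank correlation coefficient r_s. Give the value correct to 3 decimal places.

Rank rainfall: 3, 4, 5, 1, 2
Rank yield: 3, 1, 2, 5, 4
d = rank(rainfall) − rank(yield): 0, 3, 3, -4, -2; Σd² = 38
ρ = 1 − 6Σd² / [n(n²−1)] = 1 − 6×38 / (5×24) = 1 − 228/120 ≈ -0.900

-0.900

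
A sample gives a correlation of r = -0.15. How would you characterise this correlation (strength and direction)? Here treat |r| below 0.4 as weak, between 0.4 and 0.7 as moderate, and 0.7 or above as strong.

weak negative

r = -0.15 < 0 so the relationship is negative.
|r| = 0.15, which falls in the weak range.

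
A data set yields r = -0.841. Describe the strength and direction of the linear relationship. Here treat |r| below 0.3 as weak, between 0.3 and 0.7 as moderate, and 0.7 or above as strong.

strong negative

r = -0.841 < 0 so the relationship is negative.
|r| = 0.841, which falls in the strong range.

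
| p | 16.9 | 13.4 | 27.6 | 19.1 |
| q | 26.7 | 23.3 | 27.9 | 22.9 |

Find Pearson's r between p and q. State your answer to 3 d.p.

n = 4, Σp = 77, Σq = 100.8, Σp² = 1591.74, Σq² = 2558.6, Σpq = 1970.88
nΣpq − ΣpΣq = 7883.52 − 7761.6 = 121.92
nΣp² − (Σp)² = 6366.96 − 5929 = 437.96; nΣq² − (Σq)² = 10234.4 − 10160.64 = 73.76
r = 121.92 / √(437.96 × 73.76) = 121.92 / 179.7329 ≈ 0.678

0.678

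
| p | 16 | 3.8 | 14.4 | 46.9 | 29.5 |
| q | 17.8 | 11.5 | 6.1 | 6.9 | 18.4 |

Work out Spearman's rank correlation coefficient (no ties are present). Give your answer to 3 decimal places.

0.200

Rank p: 3, 1, 2, 5, 4
Rank q: 4, 3, 1, 2, 5
d = rank(p) − rank(q): -1, -2, 1, 3, -1; Σd² = 16
ρ = 1 − 6Σd² / [n(n²−1)] = 1 − 6×16 / (5×24) = 1 − 96/120 ≈ 0.200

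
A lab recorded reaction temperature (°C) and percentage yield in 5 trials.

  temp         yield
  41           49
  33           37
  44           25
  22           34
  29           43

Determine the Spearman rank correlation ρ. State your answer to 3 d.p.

-0.100

Rank temp: 4, 3, 5, 1, 2
Rank yield: 5, 3, 1, 2, 4
d = rank(temp) − rank(yield): -1, 0, 4, -1, -2; Σd² = 22
ρ = 1 − 6Σd² / [n(n²−1)] = 1 − 6×22 / (5×24) = 1 − 132/120 ≈ -0.100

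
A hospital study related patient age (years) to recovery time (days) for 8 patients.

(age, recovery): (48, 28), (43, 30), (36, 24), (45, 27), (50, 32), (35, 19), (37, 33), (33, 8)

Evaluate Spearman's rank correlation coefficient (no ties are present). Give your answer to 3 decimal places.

Rank age: 7, 5, 3, 6, 8, 2, 4, 1
Rank recovery: 5, 6, 3, 4, 7, 2, 8, 1
d = rank(age) − rank(recovery): 2, -1, 0, 2, 1, 0, -4, 0; Σd² = 26
ρ = 1 − 6Σd² / [n(n²−1)] = 1 − 6×26 / (8×63) = 1 − 156/504 ≈ 0.690

0.690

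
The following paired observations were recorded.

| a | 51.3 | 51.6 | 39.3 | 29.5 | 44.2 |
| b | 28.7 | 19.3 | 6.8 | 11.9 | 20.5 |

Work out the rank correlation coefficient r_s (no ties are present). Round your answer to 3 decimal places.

0.600

Rank a: 4, 5, 2, 1, 3
Rank b: 5, 3, 1, 2, 4
d = rank(a) − rank(b): -1, 2, 1, -1, -1; Σd² = 8
ρ = 1 − 6Σd² / [n(n²−1)] = 1 − 6×8 / (5×24) = 1 − 48/120 ≈ 0.600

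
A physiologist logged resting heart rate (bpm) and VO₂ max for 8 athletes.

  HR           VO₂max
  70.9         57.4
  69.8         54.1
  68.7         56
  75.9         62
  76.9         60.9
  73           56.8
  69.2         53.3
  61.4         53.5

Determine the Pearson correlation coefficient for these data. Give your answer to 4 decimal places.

n = 8, Σx = 565.8, Σy = 454, Σx² = 40180.56, Σy² = 25839.76, Σxy = 32201.71
nΣxy − ΣxΣy = 257613.68 − 256873.2 = 740.48
nΣx² − (Σx)² = 321444.48 − 320129.64 = 1314.84; nΣy² − (Σy)² = 206718.08 − 206116 = 602.08
r = 740.48 / √(1314.84 × 602.08) = 740.48 / 889.7409 ≈ 0.8322

0.8322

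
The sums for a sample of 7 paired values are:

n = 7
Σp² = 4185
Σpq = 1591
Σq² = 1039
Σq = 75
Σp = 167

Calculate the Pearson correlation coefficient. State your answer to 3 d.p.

r = (nΣpq − ΣpΣq) / √[(nΣp² − (Σp)²)(nΣq² − (Σq)²)]
Numerator: 7×1591 − 167×75 = -1388
Denominator: √[(29295 − 27889)(7273 − 5625)] = √[1406 × 1648] = 1522.1984
r = -1388 / 1522.1984 ≈ -0.912

-0.912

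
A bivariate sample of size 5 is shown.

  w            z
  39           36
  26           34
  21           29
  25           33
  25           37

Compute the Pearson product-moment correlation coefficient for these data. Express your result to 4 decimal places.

0.5865

n = 5, Σw = 136, Σz = 169, Σw² = 3888, Σz² = 5751, Σwz = 4647
nΣwz − ΣwΣz = 23235 − 22984 = 251
nΣw² − (Σw)² = 19440 − 18496 = 944; nΣz² − (Σz)² = 28755 − 28561 = 194
r = 251 / √(944 × 194) = 251 / 427.9439 ≈ 0.5865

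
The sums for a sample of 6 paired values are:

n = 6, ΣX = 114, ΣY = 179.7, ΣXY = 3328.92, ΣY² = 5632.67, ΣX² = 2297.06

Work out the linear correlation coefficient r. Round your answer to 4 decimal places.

-0.4711

r = (nΣXY − ΣXΣY) / √[(nΣX² − (ΣX)²)(nΣY² − (ΣY)²)]
Numerator: 6×3328.92 − 114×179.7 = -512.28
Denominator: √[(13782.36 − 12996)(33796.02 − 32292.09)] = √[786.36 × 1503.93] = 1087.4881
r = -512.28 / 1087.4881 ≈ -0.4711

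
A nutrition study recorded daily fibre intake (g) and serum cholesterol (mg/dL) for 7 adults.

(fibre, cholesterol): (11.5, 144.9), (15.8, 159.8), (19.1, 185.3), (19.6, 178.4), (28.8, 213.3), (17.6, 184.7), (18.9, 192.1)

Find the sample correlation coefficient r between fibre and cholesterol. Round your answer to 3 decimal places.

0.927

n = 7, Σx = 131.3, Σy = 1258.5, Σx² = 2627.27, Σy² = 229208.09, Σxy = 24251.51
nΣxy − ΣxΣy = 169760.57 − 165241.05 = 4519.52
nΣx² − (Σx)² = 18390.89 − 17239.69 = 1151.2; nΣy² − (Σy)² = 1604456.63 − 1583822.25 = 20634.38
r = 4519.52 / √(1151.2 × 20634.38) = 4519.52 / 4873.8381 ≈ 0.927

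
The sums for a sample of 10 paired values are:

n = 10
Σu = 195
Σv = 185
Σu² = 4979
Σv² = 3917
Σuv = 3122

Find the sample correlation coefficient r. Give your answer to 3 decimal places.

-0.637

r = (nΣuv − ΣuΣv) / √[(nΣu² − (Σu)²)(nΣv² − (Σv)²)]
Numerator: 10×3122 − 195×185 = -4855
Denominator: √[(49790 − 38025)(39170 − 34225)] = √[11765 × 4945] = 7627.4455
r = -4855 / 7627.4455 ≈ -0.637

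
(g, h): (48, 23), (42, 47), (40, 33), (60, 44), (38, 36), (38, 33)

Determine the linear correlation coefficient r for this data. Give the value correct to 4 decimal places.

0.2285

n = 6, Σg = 266, Σh = 216, Σg² = 12156, Σh² = 8148, Σgh = 9660
nΣgh − ΣgΣh = 57960 − 57456 = 504
nΣg² − (Σg)² = 72936 − 70756 = 2180; nΣh² − (Σh)² = 48888 − 46656 = 2232
r = 504 / √(2180 × 2232) = 504 / 2205.8468 ≈ 0.2285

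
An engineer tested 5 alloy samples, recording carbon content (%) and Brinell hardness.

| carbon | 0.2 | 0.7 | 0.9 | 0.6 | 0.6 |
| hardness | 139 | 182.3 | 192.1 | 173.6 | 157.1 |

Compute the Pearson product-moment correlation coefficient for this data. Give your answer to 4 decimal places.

n = 5, Σx = 3, Σy = 844.1, Σx² = 2.06, Σy² = 144274.07, Σxy = 526.72
nΣxy − ΣxΣy = 2633.6 − 2532.3 = 101.3
nΣx² − (Σx)² = 10.3 − 9 = 1.3; nΣy² − (Σy)² = 721370.35 − 712504.81 = 8865.54
r = 101.3 / √(1.3 × 8865.54) = 101.3 / 107.3555 ≈ 0.9436

0.9436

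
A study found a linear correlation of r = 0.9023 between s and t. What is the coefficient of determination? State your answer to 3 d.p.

r² = (0.9023)² = 0.814

0.814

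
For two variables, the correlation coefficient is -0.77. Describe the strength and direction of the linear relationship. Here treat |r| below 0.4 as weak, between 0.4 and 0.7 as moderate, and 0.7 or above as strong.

r = -0.77 < 0 so the relationship is negative.
|r| = 0.77, which falls in the strong range.

strong negative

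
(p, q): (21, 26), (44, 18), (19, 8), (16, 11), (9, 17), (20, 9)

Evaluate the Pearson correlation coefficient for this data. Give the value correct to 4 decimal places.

0.2107

n = 6, Σp = 129, Σq = 89, Σp² = 3475, Σq² = 1555, Σpq = 1999
nΣpq − ΣpΣq = 11994 − 11481 = 513
nΣp² − (Σp)² = 20850 − 16641 = 4209; nΣq² − (Σq)² = 9330 − 7921 = 1409
r = 513 / √(4209 × 1409) = 513 / 2435.2579 ≈ 0.2107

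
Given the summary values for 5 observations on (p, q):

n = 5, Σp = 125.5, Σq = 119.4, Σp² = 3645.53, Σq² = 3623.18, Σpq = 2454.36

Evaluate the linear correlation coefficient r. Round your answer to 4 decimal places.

-0.8773

r = (nΣpq − ΣpΣq) / √[(nΣp² − (Σp)²)(nΣq² − (Σq)²)]
Numerator: 5×2454.36 − 125.5×119.4 = -2712.9
Denominator: √[(18227.65 − 15750.25)(18115.9 − 14256.36)] = √[2477.4 × 3859.54] = 3092.1876
r = -2712.9 / 3092.1876 ≈ -0.8773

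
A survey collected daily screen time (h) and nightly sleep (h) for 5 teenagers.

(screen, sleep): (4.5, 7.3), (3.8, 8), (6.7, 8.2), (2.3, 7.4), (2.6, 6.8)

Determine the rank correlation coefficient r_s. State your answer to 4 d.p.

Rank screen: 4, 3, 5, 1, 2
Rank sleep: 2, 4, 5, 3, 1
d = rank(screen) − rank(sleep): 2, -1, 0, -2, 1; Σd² = 10
ρ = 1 − 6Σd² / [n(n²−1)] = 1 − 6×10 / (5×24) = 1 − 60/120 ≈ 0.5000

0.5000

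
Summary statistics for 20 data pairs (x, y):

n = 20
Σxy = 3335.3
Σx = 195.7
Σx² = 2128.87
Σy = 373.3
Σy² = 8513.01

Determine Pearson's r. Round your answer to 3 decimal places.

-0.552

r = (nΣxy − ΣxΣy) / √[(nΣx² − (Σx)²)(nΣy² − (Σy)²)]
Numerator: 20×3335.3 − 195.7×373.3 = -6348.81
Denominator: √[(42577.4 − 38298.49)(170260.2 − 139352.89)] = √[4278.91 × 30907.31] = 11499.9825
r = -6348.81 / 11499.9825 ≈ -0.552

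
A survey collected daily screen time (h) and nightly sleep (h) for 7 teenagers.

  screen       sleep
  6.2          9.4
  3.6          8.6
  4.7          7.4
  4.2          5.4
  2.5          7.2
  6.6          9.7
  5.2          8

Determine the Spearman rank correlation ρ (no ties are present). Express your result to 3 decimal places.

0.714

Rank screen: 6, 2, 4, 3, 1, 7, 5
Rank sleep: 6, 5, 3, 1, 2, 7, 4
d = rank(screen) − rank(sleep): 0, -3, 1, 2, -1, 0, 1; Σd² = 16
ρ = 1 − 6Σd² / [n(n²−1)] = 1 − 6×16 / (7×48) = 1 − 96/336 ≈ 0.714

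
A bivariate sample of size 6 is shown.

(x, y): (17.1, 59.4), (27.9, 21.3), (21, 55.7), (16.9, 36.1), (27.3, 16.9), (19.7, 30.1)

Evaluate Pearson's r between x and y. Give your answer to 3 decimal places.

-0.719

n = 6, Σx = 129.9, Σy = 219.5, Σx² = 2930.81, Σy² = 9579.37, Σxy = 4444.14
nΣxy − ΣxΣy = 26664.84 − 28513.05 = -1848.21
nΣx² − (Σx)² = 17584.86 − 16874.01 = 710.85; nΣy² − (Σy)² = 57476.22 − 48180.25 = 9295.97
r = -1848.21 / √(710.85 × 9295.97) = -1848.21 / 2570.6109 ≈ -0.719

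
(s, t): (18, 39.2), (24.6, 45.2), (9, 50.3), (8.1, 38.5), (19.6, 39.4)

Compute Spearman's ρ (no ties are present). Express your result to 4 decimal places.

0.4000

Rank s: 3, 5, 2, 1, 4
Rank t: 2, 4, 5, 1, 3
d = rank(s) − rank(t): 1, 1, -3, 0, 1; Σd² = 12
ρ = 1 − 6Σd² / [n(n²−1)] = 1 − 6×12 / (5×24) = 1 − 72/120 ≈ 0.4000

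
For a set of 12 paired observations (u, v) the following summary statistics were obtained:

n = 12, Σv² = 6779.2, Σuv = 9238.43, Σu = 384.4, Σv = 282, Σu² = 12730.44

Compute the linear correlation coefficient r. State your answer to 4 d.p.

r = (nΣuv − ΣuΣv) / √[(nΣu² − (Σu)²)(nΣv² − (Σv)²)]
Numerator: 12×9238.43 − 384.4×282 = 2460.36
Denominator: √[(152765.28 − 147763.36)(81350.4 − 79524)] = √[5001.92 × 1826.4] = 3022.5001
r = 2460.36 / 3022.5001 ≈ 0.8140

0.8140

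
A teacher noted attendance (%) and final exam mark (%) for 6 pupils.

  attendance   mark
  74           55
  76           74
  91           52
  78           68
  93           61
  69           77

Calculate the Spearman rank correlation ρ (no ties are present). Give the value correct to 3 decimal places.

-0.543

Rank attendance: 2, 3, 5, 4, 6, 1
Rank mark: 2, 5, 1, 4, 3, 6
d = rank(attendance) − rank(mark): 0, -2, 4, 0, 3, -5; Σd² = 54
ρ = 1 − 6Σd² / [n(n²−1)] = 1 − 6×54 / (6×35) = 1 − 324/210 ≈ -0.543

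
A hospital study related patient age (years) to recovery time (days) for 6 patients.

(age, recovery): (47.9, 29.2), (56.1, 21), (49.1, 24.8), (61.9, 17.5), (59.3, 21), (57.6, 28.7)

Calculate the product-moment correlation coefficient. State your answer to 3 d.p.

-0.682

n = 6, Σx = 331.9, Σy = 142.2, Σx² = 18518.29, Σy² = 3479.62, Σxy = 7776.13
nΣxy − ΣxΣy = 46656.78 − 47196.18 = -539.4
nΣx² − (Σx)² = 111109.74 − 110157.61 = 952.13; nΣy² − (Σy)² = 20877.72 − 20220.84 = 656.88
r = -539.4 / √(952.13 × 656.88) = -539.4 / 790.8446 ≈ -0.682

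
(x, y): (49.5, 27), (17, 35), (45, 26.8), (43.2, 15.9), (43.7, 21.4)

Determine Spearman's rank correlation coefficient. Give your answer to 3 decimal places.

0.000

Rank x: 5, 1, 4, 2, 3
Rank y: 4, 5, 3, 1, 2
d = rank(x) − rank(y): 1, -4, 1, 1, 1; Σd² = 20
ρ = 1 − 6Σd² / [n(n²−1)] = 1 − 6×20 / (5×24) = 1 − 120/120 ≈ 0.000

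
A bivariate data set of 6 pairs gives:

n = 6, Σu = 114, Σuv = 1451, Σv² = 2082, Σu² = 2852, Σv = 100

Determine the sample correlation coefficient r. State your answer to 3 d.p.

-0.841

r = (nΣuv − ΣuΣv) / √[(nΣu² − (Σu)²)(nΣv² − (Σv)²)]
Numerator: 6×1451 − 114×100 = -2694
Denominator: √[(17112 − 12996)(12492 − 10000)] = √[4116 × 2492] = 3202.6664
r = -2694 / 3202.6664 ≈ -0.841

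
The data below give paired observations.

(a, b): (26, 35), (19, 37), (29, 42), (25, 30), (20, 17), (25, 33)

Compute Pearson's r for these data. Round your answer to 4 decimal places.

0.5564

n = 6, Σa = 144, Σb = 194, Σa² = 3528, Σb² = 6636, Σab = 4746
nΣab − ΣaΣb = 28476 − 27936 = 540
nΣa² − (Σa)² = 21168 − 20736 = 432; nΣb² − (Σb)² = 39816 − 37636 = 2180
r = 540 / √(432 × 2180) = 540 / 970.4432 ≈ 0.5564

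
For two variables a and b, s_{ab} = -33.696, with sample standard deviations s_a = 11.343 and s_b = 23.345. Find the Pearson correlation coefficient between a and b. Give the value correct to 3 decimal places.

r = Cov(a,b) / (s_a · s_b) = -33.696 / (11.343 × 23.345)
  = -33.696 / 264.8023 ≈ -0.127

-0.127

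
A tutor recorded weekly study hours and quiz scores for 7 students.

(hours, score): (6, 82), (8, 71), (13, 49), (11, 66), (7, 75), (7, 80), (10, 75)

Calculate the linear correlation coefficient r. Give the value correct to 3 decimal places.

-0.900

n = 7, Σx = 62, Σy = 498, Σx² = 588, Σy² = 36172, Σxy = 4258
nΣxy − ΣxΣy = 29806 − 30876 = -1070
nΣx² − (Σx)² = 4116 − 3844 = 272; nΣy² − (Σy)² = 253204 − 248004 = 5200
r = -1070 / √(272 × 5200) = -1070 / 1189.2855 ≈ -0.900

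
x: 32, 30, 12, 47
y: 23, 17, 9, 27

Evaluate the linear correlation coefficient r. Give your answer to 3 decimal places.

n = 4, Σx = 121, Σy = 76, Σx² = 4277, Σy² = 1628, Σxy = 2623
nΣxy − ΣxΣy = 10492 − 9196 = 1296
nΣx² − (Σx)² = 17108 − 14641 = 2467; nΣy² − (Σy)² = 6512 − 5776 = 736
r = 1296 / √(2467 × 736) = 1296 / 1347.4836 ≈ 0.962

0.962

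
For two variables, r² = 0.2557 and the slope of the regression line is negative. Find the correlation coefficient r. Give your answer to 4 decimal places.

-0.5057

|r| = √0.2557 = 0.5057
The association is negative, so r = −0.5057.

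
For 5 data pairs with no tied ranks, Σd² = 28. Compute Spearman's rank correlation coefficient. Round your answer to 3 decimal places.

ρ = 1 − 6Σd² / [n(n²−1)] = 1 − 6×28 / (5×24)
  = 1 − 168/120 = 1 − 1.4000 ≈ -0.400

-0.400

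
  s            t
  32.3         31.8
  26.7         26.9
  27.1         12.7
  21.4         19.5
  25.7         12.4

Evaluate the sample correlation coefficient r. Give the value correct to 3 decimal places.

n = 5, Σs = 133.2, Σt = 103.3, Σs² = 3609.04, Σt² = 2430.15, Σst = 2825.52
nΣst − ΣsΣt = 14127.6 − 13759.56 = 368.04
nΣs² − (Σs)² = 18045.2 − 17742.24 = 302.96; nΣt² − (Σt)² = 12150.75 − 10670.89 = 1479.86
r = 368.04 / √(302.96 × 1479.86) = 368.04 / 669.5808 ≈ 0.550

0.550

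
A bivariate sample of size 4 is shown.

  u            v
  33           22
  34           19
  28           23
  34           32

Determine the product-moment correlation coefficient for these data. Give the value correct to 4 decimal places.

n = 4, Σu = 129, Σv = 96, Σu² = 4185, Σv² = 2398, Σuv = 3104
nΣuv − ΣuΣv = 12416 − 12384 = 32
nΣu² − (Σu)² = 16740 − 16641 = 99; nΣv² − (Σv)² = 9592 − 9216 = 376
r = 32 / √(99 × 376) = 32 / 192.9352 ≈ 0.1659

0.1659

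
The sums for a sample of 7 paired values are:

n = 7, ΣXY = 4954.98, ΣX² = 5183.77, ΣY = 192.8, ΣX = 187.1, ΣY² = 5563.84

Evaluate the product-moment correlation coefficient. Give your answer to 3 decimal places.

r = (nΣXY − ΣXΣY) / √[(nΣX² − (ΣX)²)(nΣY² − (ΣY)²)]
Numerator: 7×4954.98 − 187.1×192.8 = -1388.02
Denominator: √[(36286.39 − 35006.41)(38946.88 − 37171.84)] = √[1279.98 × 1775.04] = 1507.3207
r = -1388.02 / 1507.3207 ≈ -0.921

-0.921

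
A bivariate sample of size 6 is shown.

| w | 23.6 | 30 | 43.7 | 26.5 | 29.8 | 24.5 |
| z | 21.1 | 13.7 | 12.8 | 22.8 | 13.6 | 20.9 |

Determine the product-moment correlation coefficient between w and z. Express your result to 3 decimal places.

-0.738

n = 6, Σw = 178.1, Σz = 104.9, Σw² = 5557.19, Σz² = 1938.35, Σwz = 2989.85
nΣwz − ΣwΣz = 17939.1 − 18682.69 = -743.59
nΣw² − (Σw)² = 33343.14 − 31719.61 = 1623.53; nΣz² − (Σz)² = 11630.1 − 11004.01 = 626.09
r = -743.59 / √(1623.53 × 626.09) = -743.59 / 1008.2043 ≈ -0.738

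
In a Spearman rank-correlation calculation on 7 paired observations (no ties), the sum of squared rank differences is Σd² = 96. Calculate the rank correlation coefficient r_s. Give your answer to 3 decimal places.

ρ = 1 − 6Σd² / [n(n²−1)] = 1 − 6×96 / (7×48)
  = 1 − 576/336 = 1 − 1.7143 ≈ -0.714

-0.714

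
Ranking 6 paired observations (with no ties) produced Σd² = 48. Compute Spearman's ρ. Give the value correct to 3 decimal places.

ρ = 1 − 6Σd² / [n(n²−1)] = 1 − 6×48 / (6×35)
  = 1 − 288/210 = 1 − 1.3714 ≈ -0.371

-0.371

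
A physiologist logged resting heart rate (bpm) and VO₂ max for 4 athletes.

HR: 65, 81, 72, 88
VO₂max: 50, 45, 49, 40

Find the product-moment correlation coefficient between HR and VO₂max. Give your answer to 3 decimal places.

n = 4, Σx = 306, Σy = 184, Σx² = 23714, Σy² = 8526, Σxy = 13943
nΣxy − ΣxΣy = 55772 − 56304 = -532
nΣx² − (Σx)² = 94856 − 93636 = 1220; nΣy² − (Σy)² = 34104 − 33856 = 248
r = -532 / √(1220 × 248) = -532 / 550.0545 ≈ -0.967

-0.967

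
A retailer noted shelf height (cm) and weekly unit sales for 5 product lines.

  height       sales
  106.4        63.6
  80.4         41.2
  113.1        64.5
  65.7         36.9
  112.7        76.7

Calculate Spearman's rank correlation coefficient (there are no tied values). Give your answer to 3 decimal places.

Rank height: 3, 2, 5, 1, 4
Rank sales: 3, 2, 4, 1, 5
d = rank(height) − rank(sales): 0, 0, 1, 0, -1; Σd² = 2
ρ = 1 − 6Σd² / [n(n²−1)] = 1 − 6×2 / (5×24) = 1 − 12/120 ≈ 0.900

0.900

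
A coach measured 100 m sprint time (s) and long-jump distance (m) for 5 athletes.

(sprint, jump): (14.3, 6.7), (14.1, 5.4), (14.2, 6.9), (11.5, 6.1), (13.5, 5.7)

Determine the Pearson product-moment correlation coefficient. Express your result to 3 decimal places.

0.205

n = 5, Σx = 67.6, Σy = 30.8, Σx² = 919.44, Σy² = 191.36, Σxy = 417.03
nΣxy − ΣxΣy = 2085.15 − 2082.08 = 3.07
nΣx² − (Σx)² = 4597.2 − 4569.76 = 27.44; nΣy² − (Σy)² = 956.8 − 948.64 = 8.16
r = 3.07 / √(27.44 × 8.16) = 3.07 / 14.9636 ≈ 0.205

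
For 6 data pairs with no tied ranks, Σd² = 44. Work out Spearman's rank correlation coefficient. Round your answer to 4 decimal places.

ρ = 1 − 6Σd² / [n(n²−1)] = 1 − 6×44 / (6×35)
  = 1 − 264/210 = 1 − 1.25714 ≈ -0.2571

-0.2571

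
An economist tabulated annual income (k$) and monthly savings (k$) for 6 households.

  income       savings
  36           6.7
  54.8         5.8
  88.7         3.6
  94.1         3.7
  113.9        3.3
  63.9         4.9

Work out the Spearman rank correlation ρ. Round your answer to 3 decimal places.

Rank income: 1, 2, 4, 5, 6, 3
Rank savings: 6, 5, 2, 3, 1, 4
d = rank(income) − rank(savings): -5, -3, 2, 2, 5, -1; Σd² = 68
ρ = 1 − 6Σd² / [n(n²−1)] = 1 − 6×68 / (6×35) = 1 − 408/210 ≈ -0.943

-0.943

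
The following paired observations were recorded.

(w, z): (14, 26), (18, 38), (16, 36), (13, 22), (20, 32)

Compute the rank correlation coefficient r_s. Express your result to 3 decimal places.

0.700

Rank w: 2, 4, 3, 1, 5
Rank z: 2, 5, 4, 1, 3
d = rank(w) − rank(z): 0, -1, -1, 0, 2; Σd² = 6
ρ = 1 − 6Σd² / [n(n²−1)] = 1 − 6×6 / (5×24) = 1 − 36/120 ≈ 0.700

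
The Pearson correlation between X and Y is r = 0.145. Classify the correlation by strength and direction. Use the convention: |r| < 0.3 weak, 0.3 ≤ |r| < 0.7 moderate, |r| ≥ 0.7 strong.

weak positive

r = 0.145 > 0 so the relationship is positive.
|r| = 0.145, which falls in the weak range.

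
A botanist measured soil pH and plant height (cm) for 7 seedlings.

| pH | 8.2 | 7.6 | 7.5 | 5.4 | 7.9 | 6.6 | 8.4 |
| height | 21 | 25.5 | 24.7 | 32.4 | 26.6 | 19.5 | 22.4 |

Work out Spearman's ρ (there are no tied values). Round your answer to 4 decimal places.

-0.2857

Rank pH: 6, 4, 3, 1, 5, 2, 7
Rank height: 2, 5, 4, 7, 6, 1, 3
d = rank(pH) − rank(height): 4, -1, -1, -6, -1, 1, 4; Σd² = 72
ρ = 1 − 6Σd² / [n(n²−1)] = 1 − 6×72 / (7×48) = 1 − 432/336 ≈ -0.2857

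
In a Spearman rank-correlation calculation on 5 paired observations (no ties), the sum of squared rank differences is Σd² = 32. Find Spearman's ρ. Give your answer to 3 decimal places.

-0.600

ρ = 1 − 6Σd² / [n(n²−1)] = 1 − 6×32 / (5×24)
  = 1 − 192/120 = 1 − 1.6000 ≈ -0.600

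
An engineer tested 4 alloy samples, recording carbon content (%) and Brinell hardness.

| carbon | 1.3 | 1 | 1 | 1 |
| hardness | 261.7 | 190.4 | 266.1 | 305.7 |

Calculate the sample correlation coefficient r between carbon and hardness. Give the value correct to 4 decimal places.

n = 4, Σx = 4.3, Σy = 1023.9, Σx² = 4.69, Σy² = 269000.75, Σxy = 1102.41
nΣxy − ΣxΣy = 4409.64 − 4402.77 = 6.87
nΣx² − (Σx)² = 18.76 − 18.49 = 0.27; nΣy² − (Σy)² = 1076003 − 1048371.21 = 27631.79
r = 6.87 / √(0.27 × 27631.79) = 6.87 / 86.3747 ≈ 0.0795

0.0795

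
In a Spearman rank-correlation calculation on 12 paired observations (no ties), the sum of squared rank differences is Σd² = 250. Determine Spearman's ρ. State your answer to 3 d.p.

ρ = 1 − 6Σd² / [n(n²−1)] = 1 − 6×250 / (12×143)
  = 1 − 1500/1716 = 1 − 0.8741 ≈ 0.126

0.126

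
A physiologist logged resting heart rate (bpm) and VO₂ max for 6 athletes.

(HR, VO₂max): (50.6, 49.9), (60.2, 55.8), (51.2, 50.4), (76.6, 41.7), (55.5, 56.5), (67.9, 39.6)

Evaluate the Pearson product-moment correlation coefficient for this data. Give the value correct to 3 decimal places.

n = 6, Σx = 362, Σy = 293.9, Σx² = 22364.06, Σy² = 14643.11, Σxy = 17483.39
nΣxy − ΣxΣy = 104900.34 − 106391.8 = -1491.46
nΣx² − (Σx)² = 134184.36 − 131044 = 3140.36; nΣy² − (Σy)² = 87858.66 − 86377.21 = 1481.45
r = -1491.46 / √(3140.36 × 1481.45) = -1491.46 / 2156.9159 ≈ -0.691

-0.691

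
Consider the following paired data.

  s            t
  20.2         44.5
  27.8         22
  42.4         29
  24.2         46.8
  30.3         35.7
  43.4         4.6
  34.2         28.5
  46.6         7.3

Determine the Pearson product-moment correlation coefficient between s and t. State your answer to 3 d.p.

-0.833

n = 8, Σs = 269.1, Σt = 218.4, Σs² = 9707.13, Σt² = 7656.68, Σst = 6468.89
nΣst − ΣsΣt = 51751.12 − 58771.44 = -7020.32
nΣs² − (Σs)² = 77657.04 − 72414.81 = 5242.23; nΣt² − (Σt)² = 61253.44 − 47698.56 = 13554.88
r = -7020.32 / √(5242.23 × 13554.88) = -7020.32 / 8429.5788 ≈ -0.833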